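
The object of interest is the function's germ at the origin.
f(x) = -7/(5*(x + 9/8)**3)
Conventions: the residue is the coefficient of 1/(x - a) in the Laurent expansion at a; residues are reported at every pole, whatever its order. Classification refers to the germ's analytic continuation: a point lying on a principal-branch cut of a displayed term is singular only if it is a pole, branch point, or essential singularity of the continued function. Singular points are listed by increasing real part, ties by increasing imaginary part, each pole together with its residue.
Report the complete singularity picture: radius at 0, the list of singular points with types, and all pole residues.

Denominator factor (x + 9/8)^3: pole of order 3 at -9/8, modulus 9/8.
The radius of convergence is the smallest modulus among the singular points: 9/8.
At the order-3 pole -9/8 set g(x) = (x - (-9/8))^3*f(x) = -7/5.
Order-3 pole: residue = g''(a)/2; g''(-9/8) = 0, so the residue is 0.

Radius of convergence at 0: 9/8.
At -9/8: a pole of order 3; residue 0.


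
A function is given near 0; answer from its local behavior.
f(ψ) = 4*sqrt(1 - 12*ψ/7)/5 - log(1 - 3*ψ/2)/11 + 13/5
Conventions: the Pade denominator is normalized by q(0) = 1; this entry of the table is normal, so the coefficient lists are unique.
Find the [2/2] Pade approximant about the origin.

Taylor coefficients needed (expand at 0): a_0 = 17/5, a_1 = -423/770, a_2 = -4131/21560, a_3 = -22581/150920, a_4 = -261711/1690304.
Write the denominator as Q(ψ) = 1 + q1*ψ + q2*ψ^2. Requiring Q*f - P = O(ψ^5) with deg P <= 2 kills the coefficients of ψ^3..ψ^4 in Q*f:
  ψ^3: a_3 + q1*a_2 + q2*a_1 = 0, i.e. -22581/150920 + (-4131/21560)*q1 + (-423/770)*q2 = 0.
  ψ^4: a_4 + q1*a_3 + q2*a_2 = 0, i.e. -261711/1690304 + (-22581/150920)*q1 + (-4131/21560)*q2 = 0.
Solving this linear system: q1 = -4530303/3654154, q2 = 16375657/102316312.
The numerator is Q*f truncated at degree 2: P0 = a_0 = 17/5; P1 = a_1 + q1*a_0 = -478787157/100489235; P2 = a_2 + q1*a_1 + q2*a_0 = 1454161939/1406849290.

The Pade approximant has numerator coefficients [17/5, -478787157/100489235, 1454161939/1406849290]; denominator coefficients [1, -4530303/3654154, 16375657/102316312].


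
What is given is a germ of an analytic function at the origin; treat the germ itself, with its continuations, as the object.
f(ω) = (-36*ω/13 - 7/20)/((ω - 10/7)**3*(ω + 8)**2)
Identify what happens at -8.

The denominator factor ω + 8 vanishes at -8 and appears to the power 2; the numerator there equals 5669/260, nonzero, and no other factor vanishes.
Hence a pole whose order is the multiplicity, 2.

The point is a pole of order 2.


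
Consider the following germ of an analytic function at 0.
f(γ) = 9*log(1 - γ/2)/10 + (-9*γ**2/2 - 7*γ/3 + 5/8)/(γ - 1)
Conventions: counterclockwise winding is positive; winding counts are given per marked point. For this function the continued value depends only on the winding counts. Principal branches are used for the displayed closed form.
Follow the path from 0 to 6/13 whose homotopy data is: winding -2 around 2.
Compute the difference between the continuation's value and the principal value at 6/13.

Continued minus principal equals -(18/5)*pi*i.

The rational part is single-valued and drops out of the difference; each branch term changes only by its own monodromy.
(9/10)*log(1 - γ/(2)): each positive loop around 2 adds 2*pi*i to the log, so winding -2 contributes (9/10)*(-2)*2*pi*i = -(18/5)*pi*i.
Summing the contributions at γ = 6/13 gives -(18/5)*pi*i.


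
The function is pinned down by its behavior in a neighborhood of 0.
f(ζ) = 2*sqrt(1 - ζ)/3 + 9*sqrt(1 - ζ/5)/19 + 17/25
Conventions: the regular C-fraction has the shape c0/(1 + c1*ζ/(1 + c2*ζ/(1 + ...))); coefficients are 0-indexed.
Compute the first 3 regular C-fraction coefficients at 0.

The regular C-fraction coefficients are [2594/1425, 1085/5188, -1222197/2814490].

Taylor coefficients (expand at 0): a_0 = 2594/1425, a_1 = -217/570, a_2 = -977/11400.
c0 = a_0 = 2594/1425. Peel one level at a time: if S = 1 + c*ζ/S' with S'(0) = 1, then c is the ζ-coefficient of S and S' = c*ζ/(S - 1).
S_1 = c0/f = 1 + (1085/5188)*ζ + (1222197/13457672)*ζ^2 + ...; c1 = 1085/5188.
S_2 = c1*ζ/(S_1 - 1) = 1 + (-1222197/2814490)*ζ + ...; c2 = -1222197/2814490.


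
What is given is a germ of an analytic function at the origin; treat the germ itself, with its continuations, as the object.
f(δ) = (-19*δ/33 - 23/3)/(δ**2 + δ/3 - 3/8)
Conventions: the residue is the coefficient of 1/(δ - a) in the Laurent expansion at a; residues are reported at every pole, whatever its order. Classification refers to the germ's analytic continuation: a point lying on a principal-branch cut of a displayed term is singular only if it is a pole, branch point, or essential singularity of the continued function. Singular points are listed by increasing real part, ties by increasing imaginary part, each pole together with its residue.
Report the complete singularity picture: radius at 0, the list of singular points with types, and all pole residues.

Denominator factor (δ**2 + δ/3 - 3/8): discriminant 29/18, real irrational roots -1/6 + (1/12)*sqrt(58) and -1/6 - (1/12)*sqrt(58); poles of order 1, moduli -1/6 + (1/12)*sqrt(58) and 1/6 + (1/12)*sqrt(58).
The radius of convergence is the smallest modulus among the singular points: -1/6 + (1/12)*sqrt(58).
The factor δ**2 + δ/3 - 3/8 splits as (δ - a)(δ - a') with a = -1/6 - (1/12)*sqrt(58), a' = -1/6 + (1/12)*sqrt(58). At the order-1 pole a set g(δ) = (δ - a)*f(δ) = [-19*δ/33 - 23/3] / (δ - a').
Simple pole: residue = g(a) at a = -1/6 - (1/12)*sqrt(58), which is -19/66 + (1499/1914)*sqrt(58).
The factor δ**2 + δ/3 - 3/8 splits as (δ - a)(δ - a') with a = -1/6 + (1/12)*sqrt(58), a' = -1/6 - (1/12)*sqrt(58). At the order-1 pole a set g(δ) = (δ - a)*f(δ) = [-19*δ/33 - 23/3] / (δ - a').
Simple pole: residue = g(a) at a = -1/6 + (1/12)*sqrt(58), which is -19/66 - (1499/1914)*sqrt(58).
List the singular points by increasing real part (a conjugate pair: the negative imaginary part first).

Radius of convergence at 0: -1/6 + (1/12)*sqrt(58).
At -1/6 - (1/12)*sqrt(58): a pole of order 1; residue -19/66 + (1499/1914)*sqrt(58).
At -1/6 + (1/12)*sqrt(58): a pole of order 1; residue -19/66 - (1499/1914)*sqrt(58).


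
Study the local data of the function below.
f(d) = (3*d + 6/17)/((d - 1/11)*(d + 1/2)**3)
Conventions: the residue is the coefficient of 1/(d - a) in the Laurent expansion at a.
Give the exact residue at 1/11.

The residue is 8712/2873.

At the order-1 pole 1/11 set g(d) = (d - (1/11))*f(d) = (3*d + 6/17)/(d + 1/2)**3.
Simple pole: residue = g(a) at a = 1/11, which is 8712/2873.


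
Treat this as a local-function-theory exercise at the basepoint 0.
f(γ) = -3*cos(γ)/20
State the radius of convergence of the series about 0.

The factor cos(γ) is entire and contributes no finite singular point.
The polynomial part has no poles.
No finite singular points: the Taylor series at 0 converges everywhere.

The radius of convergence is infinite.


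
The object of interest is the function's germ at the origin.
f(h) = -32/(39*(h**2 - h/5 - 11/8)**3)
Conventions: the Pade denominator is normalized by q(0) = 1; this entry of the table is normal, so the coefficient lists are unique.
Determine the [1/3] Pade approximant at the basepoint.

Taylor coefficients needed (expand at 0): a_0 = 16384/51909, a_1 = -131072/951665, a_2 = 38141952/52341575, a_3 = -54525952/132867075, a_4 = 36400267264/31666652875.
Write the denominator as Q(h) = 1 + q1*h + q2*h^2 + q3*h^3. Requiring Q*f - P = O(h^5) with deg P <= 1 kills the coefficients of h^2..h^4 in Q*f:
  h^2: a_2 + q1*a_1 + q2*a_0 = 0, i.e. 38141952/52341575 + (-131072/951665)*q1 + (16384/51909)*q2 = 0.
  h^3: a_3 + q1*a_2 + q2*a_1 + q3*a_0 = 0, i.e. -54525952/132867075 + (38141952/52341575)*q1 + (-131072/951665)*q2 + (16384/51909)*q3 = 0.
  h^4: a_4 + q1*a_3 + q2*a_2 + q3*a_1 = 0, i.e. 36400267264/31666652875 + (-54525952/132867075)*q1 + (38141952/52341575)*q2 + (-131072/951665)*q3 = 0.
Solving this linear system: q1 = 259683/90310, q2 = -2617668/2483525, q3 = -792038348/136593875.
The numerator is Q*f truncated at degree 1: P0 = a_0 = 16384/51909; P1 = a_1 + q1*a_0 = 10936320/14205763.

The Pade approximant has numerator coefficients [16384/51909, 10936320/14205763]; denominator coefficients [1, 259683/90310, -2617668/2483525, -792038348/136593875].


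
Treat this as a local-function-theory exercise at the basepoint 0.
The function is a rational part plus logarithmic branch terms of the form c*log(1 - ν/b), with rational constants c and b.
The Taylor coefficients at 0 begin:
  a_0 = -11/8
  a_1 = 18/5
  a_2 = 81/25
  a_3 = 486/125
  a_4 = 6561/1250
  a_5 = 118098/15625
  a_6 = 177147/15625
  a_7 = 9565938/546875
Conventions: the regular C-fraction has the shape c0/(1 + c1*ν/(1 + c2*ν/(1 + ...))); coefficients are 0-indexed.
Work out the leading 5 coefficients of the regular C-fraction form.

Taylor coefficients (read off): a_0 = -11/8, a_1 = 18/5, a_2 = 81/25, a_3 = 486/125, a_4 = 6561/1250.
c0 = a_0 = -11/8. Peel one level at a time: if S = 1 + c*ν/S' with S'(0) = 1, then c is the ν-coefficient of S and S' = c*ν/(S - 1).
S_1 = c0/f = 1 + (144/55)*ν + (27864/3025)*ν^2 + ...; c1 = 144/55.
S_2 = c1*ν/(S_1 - 1) = 1 + (-387/110)*ν + (-27/100)*ν^2 + ...; c2 = -387/110.
S_3 = c2*ν/(S_2 - 1) = 1 + (-33/430)*ν + (-5841/92450)*ν^2 + ...; c3 = -33/430.
S_4 = c3*ν/(S_3 - 1) = 1 + (-177/215)*ν + ...; c4 = -177/215.

The regular C-fraction coefficients are [-11/8, 144/55, -387/110, -33/430, -177/215].


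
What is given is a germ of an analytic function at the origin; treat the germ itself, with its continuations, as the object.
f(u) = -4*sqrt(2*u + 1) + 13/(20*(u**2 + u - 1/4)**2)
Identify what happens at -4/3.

The point is a regular point.

Denominator factors: u**2 + u - 1/4 = 7/36 at u = -4/3 — none vanishes.
Branch term sqrt(1 - u/(-1/2)): argument at -4/3 is -5/3, nonzero, so -4/3 is not its branch point (a point on a principal cut is still regular for the continued germ).
So the germ continues analytically to -4/3.


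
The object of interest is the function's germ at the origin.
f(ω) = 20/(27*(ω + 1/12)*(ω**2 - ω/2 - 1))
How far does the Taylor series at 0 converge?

The radius of convergence is 1/12.

Denominator factor (ω**2 - ω/2 - 1): discriminant 17/4, real irrational roots 1/4 + (1/4)*sqrt(17) and 1/4 - (1/4)*sqrt(17); poles of order 1, moduli 1/4 + (1/4)*sqrt(17) and -1/4 + (1/4)*sqrt(17).
Denominator factor (ω + 1/12): pole of order 1 at -1/12, modulus 1/12.
The radius of convergence is the smallest modulus among the singular points: 1/12.


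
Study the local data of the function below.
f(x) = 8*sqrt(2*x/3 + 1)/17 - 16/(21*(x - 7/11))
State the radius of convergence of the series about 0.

Denominator factor (x - 7/11): pole of order 1 at 7/11, modulus 7/11.
Branch term (8/17)*sqrt(1 - x/(-3/2)): its argument vanishes at x = -3/2, a square-root branch point, modulus 3/2.
The radius of convergence is the smallest modulus among the singular points: 7/11.

The radius of convergence is 7/11.


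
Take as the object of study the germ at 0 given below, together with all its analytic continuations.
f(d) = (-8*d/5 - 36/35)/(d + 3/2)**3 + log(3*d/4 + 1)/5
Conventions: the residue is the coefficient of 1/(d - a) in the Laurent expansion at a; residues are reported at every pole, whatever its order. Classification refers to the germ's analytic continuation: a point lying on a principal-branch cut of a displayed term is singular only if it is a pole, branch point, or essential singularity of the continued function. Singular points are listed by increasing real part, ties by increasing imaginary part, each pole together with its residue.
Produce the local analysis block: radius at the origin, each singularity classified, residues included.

Radius of convergence at 0: 4/3.
At -3/2: a pole of order 3; residue 0.
At -4/3: a logarithmic branch point.

Denominator factor (d + 3/2)^3: pole of order 3 at -3/2, modulus 3/2.
Branch term (1/5)*log(1 - d/(-4/3)): its argument vanishes at d = -4/3, a logarithmic branch point, modulus 4/3.
The radius of convergence is the smallest modulus among the singular points: 4/3.
The branch term is analytic at -3/2 and contributes nothing to the residue; only the rational part matters.
At the order-3 pole -3/2 set g(d) = (d - (-3/2))^3*(rational part) = -8*d/5 - 36/35.
Order-3 pole: residue = g''(a)/2; g''(-3/2) = 0, so the residue is 0.
List the singular points by increasing real part (a conjugate pair: the negative imaginary part first).


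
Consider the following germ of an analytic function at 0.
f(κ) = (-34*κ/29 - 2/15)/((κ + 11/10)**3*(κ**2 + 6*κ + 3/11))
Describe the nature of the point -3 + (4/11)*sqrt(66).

The point is a pole of order 1.

The denominator factor κ**2 + 6*κ + 3/11 vanishes at -3 + (4/11)*sqrt(66) and appears to the power 1; the numerator there equals 1472/435 - (136/319)*sqrt(66), nonzero, and no other factor vanishes.
Hence a pole whose order is the multiplicity, 1.


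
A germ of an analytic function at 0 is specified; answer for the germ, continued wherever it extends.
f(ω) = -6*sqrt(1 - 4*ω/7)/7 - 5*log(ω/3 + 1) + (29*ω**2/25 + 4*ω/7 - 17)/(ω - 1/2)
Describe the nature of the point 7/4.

The term (-6/7)*sqrt(1 - ω/(7/4)) has argument 1 - 7/4/(7/4) = 0 at 7/4: a square-root (algebraic, two-sheeted) branch point; the remaining terms are analytic or single-valued there.

The point is an algebraic (square-root) branch point.


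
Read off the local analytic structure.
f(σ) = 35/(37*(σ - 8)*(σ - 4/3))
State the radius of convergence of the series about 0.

Denominator factor (σ - 4/3): pole of order 1 at 4/3, modulus 4/3.
Denominator factor (σ - 8): pole of order 1 at 8, modulus 8.
The radius of convergence is the smallest modulus among the singular points: 4/3.

The radius of convergence is 4/3.


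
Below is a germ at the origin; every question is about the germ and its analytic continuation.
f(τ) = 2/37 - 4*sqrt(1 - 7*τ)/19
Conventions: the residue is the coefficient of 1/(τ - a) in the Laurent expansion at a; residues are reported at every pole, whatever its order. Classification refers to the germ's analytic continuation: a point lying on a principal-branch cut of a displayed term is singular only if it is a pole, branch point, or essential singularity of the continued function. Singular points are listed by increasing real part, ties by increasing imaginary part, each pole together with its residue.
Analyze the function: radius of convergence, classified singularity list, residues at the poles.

Branch term (-4/19)*sqrt(1 - τ/(1/7)): its argument vanishes at τ = 1/7, a square-root branch point, modulus 1/7.
The radius of convergence is the smallest modulus among the singular points: 1/7.

Radius of convergence at 0: 1/7.
At 1/7: an algebraic (square-root) branch point.


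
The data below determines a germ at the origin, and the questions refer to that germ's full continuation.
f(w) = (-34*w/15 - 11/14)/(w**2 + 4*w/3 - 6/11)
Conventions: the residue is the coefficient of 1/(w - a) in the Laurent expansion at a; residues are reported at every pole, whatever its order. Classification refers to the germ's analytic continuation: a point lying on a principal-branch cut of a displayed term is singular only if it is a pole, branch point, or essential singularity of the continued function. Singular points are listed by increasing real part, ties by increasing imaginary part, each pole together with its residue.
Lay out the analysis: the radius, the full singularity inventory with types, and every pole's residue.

Denominator factor (w**2 + 4*w/3 - 6/11): discriminant 392/99, real irrational roots -2/3 + (7/33)*sqrt(22) and -2/3 - (7/33)*sqrt(22); poles of order 1, moduli -2/3 + (7/33)*sqrt(22) and 2/3 + (7/33)*sqrt(22).
The radius of convergence is the smallest modulus among the singular points: -2/3 + (7/33)*sqrt(22).
The factor w**2 + 4*w/3 - 6/11 splits as (w - a)(w - a') with a = -2/3 - (7/33)*sqrt(22), a' = -2/3 + (7/33)*sqrt(22). At the order-1 pole a set g(w) = (w - a)*f(w) = [-34*w/15 - 11/14] / (w - a').
Simple pole: residue = g(a) at a = -2/3 - (7/33)*sqrt(22), which is -17/15 - (457/5880)*sqrt(22).
The factor w**2 + 4*w/3 - 6/11 splits as (w - a)(w - a') with a = -2/3 + (7/33)*sqrt(22), a' = -2/3 - (7/33)*sqrt(22). At the order-1 pole a set g(w) = (w - a)*f(w) = [-34*w/15 - 11/14] / (w - a').
Simple pole: residue = g(a) at a = -2/3 + (7/33)*sqrt(22), which is -17/15 + (457/5880)*sqrt(22).
List the singular points by increasing real part (a conjugate pair: the negative imaginary part first).

Radius of convergence at 0: -2/3 + (7/33)*sqrt(22).
At -2/3 - (7/33)*sqrt(22): a pole of order 1; residue -17/15 - (457/5880)*sqrt(22).
At -2/3 + (7/33)*sqrt(22): a pole of order 1; residue -17/15 + (457/5880)*sqrt(22).


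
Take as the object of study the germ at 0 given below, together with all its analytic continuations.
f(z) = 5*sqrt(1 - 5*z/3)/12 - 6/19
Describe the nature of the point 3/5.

The point is an algebraic (square-root) branch point.

The term (5/12)*sqrt(1 - z/(3/5)) has argument 1 - 3/5/(3/5) = 0 at 3/5: a square-root (algebraic, two-sheeted) branch point; the remaining terms are analytic or single-valued there.


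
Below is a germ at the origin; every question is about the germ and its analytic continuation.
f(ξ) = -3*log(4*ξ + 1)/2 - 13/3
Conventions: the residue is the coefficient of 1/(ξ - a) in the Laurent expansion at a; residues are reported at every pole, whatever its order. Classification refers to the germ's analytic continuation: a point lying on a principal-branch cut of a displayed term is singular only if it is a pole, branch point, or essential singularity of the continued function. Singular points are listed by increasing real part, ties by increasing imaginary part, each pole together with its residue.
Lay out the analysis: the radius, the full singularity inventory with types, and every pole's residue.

Branch term (-3/2)*log(1 - ξ/(-1/4)): its argument vanishes at ξ = -1/4, a logarithmic branch point, modulus 1/4.
The radius of convergence is the smallest modulus among the singular points: 1/4.

Radius of convergence at 0: 1/4.
At -1/4: a logarithmic branch point.


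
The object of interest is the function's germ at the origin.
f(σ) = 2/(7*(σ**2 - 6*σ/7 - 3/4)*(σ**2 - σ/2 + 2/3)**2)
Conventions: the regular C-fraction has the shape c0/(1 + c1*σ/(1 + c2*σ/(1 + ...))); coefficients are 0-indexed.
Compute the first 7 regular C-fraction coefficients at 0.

Taylor coefficients (expand at 0): a_0 = -6/7, a_1 = -15/49, a_2 = 911/2744, a_3 = 68221/19208, a_4 = -13421437/6453888, a_5 = -18585389/30118144, a_6 = -180703259029/15179544576.
c0 = a_0 = -6/7. Peel one level at a time: if S = 1 + c*σ/S' with S'(0) = 1, then c is the σ-coefficient of S and S' = c*σ/(S - 1).
S_1 = c0/f = 1 + (-5/14)*σ + (173/336)*σ^2 + ...; c1 = -5/14.
S_2 = c1*σ/(S_1 - 1) = 1 + (173/120)*σ + (184009/14400)*σ^2 + ...; c2 = 173/120.
S_3 = c2*σ/(S_2 - 1) = 1 + (-184009/20760)*σ + (1943448/29929)*σ^2 + ...; c3 = -184009/20760.
S_4 = c3*σ/(S_3 - 1) = 1 + (233213760/31833557)*σ + (-344391730560/33859312081)*σ^2 + ...; c4 = 233213760/31833557.
S_5 = c4*σ/(S_4 - 1) = 1 + (20687419926/14900496793)*σ + (567996714/6557274529)*σ^2 + ...; c5 = 20687419926/14900496793.
S_6 = c5*σ/(S_5 - 1) = 1 + (-33563425609/537959281743)*σ + ...; c6 = -33563425609/537959281743.

The regular C-fraction coefficients are [-6/7, -5/14, 173/120, -184009/20760, 233213760/31833557, 20687419926/14900496793, -33563425609/537959281743].


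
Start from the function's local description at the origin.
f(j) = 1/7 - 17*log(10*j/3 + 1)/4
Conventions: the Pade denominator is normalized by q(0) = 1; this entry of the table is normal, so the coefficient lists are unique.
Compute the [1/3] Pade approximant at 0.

The Pade approximant has numerator coefficients [1/7, -24028835/1724982]; denominator coefficients [1, 204205/123213, -342125/369639, 5250875/3326751].

Taylor coefficients needed (expand at 0): a_0 = 1/7, a_1 = -85/6, a_2 = 425/18, a_3 = -4250/81, a_4 = 10625/81.
Write the denominator as Q(j) = 1 + q1*j + q2*j^2 + q3*j^3. Requiring Q*f - P = O(j^5) with deg P <= 1 kills the coefficients of j^2..j^4 in Q*f:
  j^2: a_2 + q1*a_1 + q2*a_0 = 0, i.e. 425/18 + (-85/6)*q1 + (1/7)*q2 = 0.
  j^3: a_3 + q1*a_2 + q2*a_1 + q3*a_0 = 0, i.e. -4250/81 + (425/18)*q1 + (-85/6)*q2 + (1/7)*q3 = 0.
  j^4: a_4 + q1*a_3 + q2*a_2 + q3*a_1 = 0, i.e. 10625/81 + (-4250/81)*q1 + (425/18)*q2 + (-85/6)*q3 = 0.
Solving this linear system: q1 = 204205/123213, q2 = -342125/369639, q3 = 5250875/3326751.
The numerator is Q*f truncated at degree 1: P0 = a_0 = 1/7; P1 = a_1 + q1*a_0 = -24028835/1724982.


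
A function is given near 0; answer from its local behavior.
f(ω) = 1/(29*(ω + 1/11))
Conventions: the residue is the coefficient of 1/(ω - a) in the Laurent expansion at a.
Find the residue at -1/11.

The residue is 1/29.

At the order-1 pole -1/11 set g(ω) = (ω - (-1/11))*f(ω) = 1/29.
Simple pole: residue = g(a) at a = -1/11, which is 1/29.


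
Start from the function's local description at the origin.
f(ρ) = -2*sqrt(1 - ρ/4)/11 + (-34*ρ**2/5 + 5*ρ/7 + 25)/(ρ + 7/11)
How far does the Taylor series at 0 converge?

Denominator factor (ρ + 7/11): pole of order 1 at -7/11, modulus 7/11.
Branch term (-2/11)*sqrt(1 - ρ/(4)): its argument vanishes at ρ = 4, a square-root branch point, modulus 4.
The radius of convergence is the smallest modulus among the singular points: 7/11.

The radius of convergence is 7/11.


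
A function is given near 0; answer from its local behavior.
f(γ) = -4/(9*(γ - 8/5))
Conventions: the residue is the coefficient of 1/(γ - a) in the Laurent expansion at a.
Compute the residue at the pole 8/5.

The residue is -4/9.

At the order-1 pole 8/5 set g(γ) = (γ - (8/5))*f(γ) = -4/9.
Simple pole: residue = g(a) at a = 8/5, which is -4/9.


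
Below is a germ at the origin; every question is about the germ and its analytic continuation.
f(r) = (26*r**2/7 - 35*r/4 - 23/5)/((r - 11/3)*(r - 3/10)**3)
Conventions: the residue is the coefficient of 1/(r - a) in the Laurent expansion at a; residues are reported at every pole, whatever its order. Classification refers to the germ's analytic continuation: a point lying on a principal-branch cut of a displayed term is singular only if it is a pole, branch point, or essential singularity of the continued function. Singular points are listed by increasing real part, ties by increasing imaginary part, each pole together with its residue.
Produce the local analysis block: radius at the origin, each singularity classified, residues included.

Denominator factor (r - 3/10)^3: pole of order 3 at 3/10, modulus 3/10.
Denominator factor (r - 11/3): pole of order 1 at 11/3, modulus 11/3.
The radius of convergence is the smallest modulus among the singular points: 3/10.
At the order-3 pole 3/10 set g(r) = (r - (3/10))^3*f(r) = (26*r**2/7 - 35*r/4 - 23/5)/(r - 11/3).
Order-3 pole: residue = g''(a)/2; g''(3/10) = -5009700/7212107, so the residue is -2504850/7212107.
At the order-1 pole 11/3 set g(r) = (r - (11/3))*f(r) = (26*r**2/7 - 35*r/4 - 23/5)/(r - 3/10)**3.
Simple pole: residue = g(a) at a = 11/3, which is 2504850/7212107.
List the singular points by increasing real part (a conjugate pair: the negative imaginary part first).

Radius of convergence at 0: 3/10.
At 3/10: a pole of order 3; residue -2504850/7212107.
At 11/3: a pole of order 1; residue 2504850/7212107.


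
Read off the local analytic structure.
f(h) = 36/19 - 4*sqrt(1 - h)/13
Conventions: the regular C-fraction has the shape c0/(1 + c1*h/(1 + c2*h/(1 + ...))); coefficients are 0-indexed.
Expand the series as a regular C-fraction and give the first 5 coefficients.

The regular C-fraction coefficients are [392/247, -19/196, -15/98, -49/120, -11/120].

Taylor coefficients (expand at 0): a_0 = 392/247, a_1 = 2/13, a_2 = 1/26, a_3 = 1/52, a_4 = 5/416.
c0 = a_0 = 392/247. Peel one level at a time: if S = 1 + c*h/S' with S'(0) = 1, then c is the h-coefficient of S and S' = c*h/(S - 1).
S_1 = c0/f = 1 + (-19/196)*h + (-285/19208)*h^2 + ...; c1 = -19/196.
S_2 = c1*h/(S_1 - 1) = 1 + (-15/98)*h + (-1/16)*h^2 + ...; c2 = -15/98.
S_3 = c2*h/(S_2 - 1) = 1 + (-49/120)*h + (-539/14400)*h^2 + ...; c3 = -49/120.
S_4 = c3*h/(S_3 - 1) = 1 + (-11/120)*h + ...; c4 = -11/120.


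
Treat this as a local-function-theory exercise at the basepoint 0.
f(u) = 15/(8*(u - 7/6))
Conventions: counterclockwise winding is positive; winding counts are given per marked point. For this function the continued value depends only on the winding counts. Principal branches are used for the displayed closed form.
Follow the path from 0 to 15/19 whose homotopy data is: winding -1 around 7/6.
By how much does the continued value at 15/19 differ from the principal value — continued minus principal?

The function is rational, hence single-valued: continuing it around any pole returns the same value, so the difference is 0.

Continued minus principal equals 0.


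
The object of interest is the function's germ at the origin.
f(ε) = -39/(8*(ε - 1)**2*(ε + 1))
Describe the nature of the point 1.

The denominator factor ε - 1 vanishes at 1 and appears to the power 2; the numerator there equals -39/8, nonzero, and no other factor vanishes.
Hence a pole whose order is the multiplicity, 2.

The point is a pole of order 2.


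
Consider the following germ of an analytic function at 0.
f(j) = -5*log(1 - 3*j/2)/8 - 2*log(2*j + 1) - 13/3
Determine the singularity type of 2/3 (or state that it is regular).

The term (-5/8)*log(1 - j/(2/3)) has argument 1 - 2/3/(2/3) = 0 at 2/3: a logarithmic (infinitely-sheeted) branch point; the remaining terms are analytic or single-valued there.

The point is a logarithmic branch point.


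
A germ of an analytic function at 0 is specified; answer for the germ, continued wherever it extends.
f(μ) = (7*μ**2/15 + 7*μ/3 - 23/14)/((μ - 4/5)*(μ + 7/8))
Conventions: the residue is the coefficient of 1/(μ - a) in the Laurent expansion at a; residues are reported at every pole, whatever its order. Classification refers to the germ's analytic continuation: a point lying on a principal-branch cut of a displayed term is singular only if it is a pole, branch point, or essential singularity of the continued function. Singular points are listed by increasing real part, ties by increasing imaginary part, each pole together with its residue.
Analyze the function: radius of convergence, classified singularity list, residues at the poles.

Radius of convergence at 0: 4/5.
At -7/8: a pole of order 1; residue 7453/3752.
At 4/5: a pole of order 1; residue 10972/35175.

Denominator factor (μ + 7/8): pole of order 1 at -7/8, modulus 7/8.
Denominator factor (μ - 4/5): pole of order 1 at 4/5, modulus 4/5.
The radius of convergence is the smallest modulus among the singular points: 4/5.
At the order-1 pole -7/8 set g(μ) = (μ - (-7/8))*f(μ) = (7*μ**2/15 + 7*μ/3 - 23/14)/(μ - 4/5).
Simple pole: residue = g(a) at a = -7/8, which is 7453/3752.
At the order-1 pole 4/5 set g(μ) = (μ - (4/5))*f(μ) = (7*μ**2/15 + 7*μ/3 - 23/14)/(μ + 7/8).
Simple pole: residue = g(a) at a = 4/5, which is 10972/35175.
List the singular points by increasing real part (a conjugate pair: the negative imaginary part first).


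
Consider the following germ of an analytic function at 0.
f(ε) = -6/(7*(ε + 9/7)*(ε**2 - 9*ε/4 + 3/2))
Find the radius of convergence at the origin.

The radius of convergence is (1/2)*sqrt(6).

Denominator factor (ε**2 - 9*ε/4 + 3/2): discriminant -15/16, complex-conjugate roots (9/8) + ((1/8)*sqrt(15))*i and (9/8) - ((1/8)*sqrt(15))*i; poles of order 1, moduli (1/2)*sqrt(6) and (1/2)*sqrt(6).
Denominator factor (ε + 9/7): pole of order 1 at -9/7, modulus 9/7.
The radius of convergence is the smallest modulus among the singular points: (1/2)*sqrt(6).


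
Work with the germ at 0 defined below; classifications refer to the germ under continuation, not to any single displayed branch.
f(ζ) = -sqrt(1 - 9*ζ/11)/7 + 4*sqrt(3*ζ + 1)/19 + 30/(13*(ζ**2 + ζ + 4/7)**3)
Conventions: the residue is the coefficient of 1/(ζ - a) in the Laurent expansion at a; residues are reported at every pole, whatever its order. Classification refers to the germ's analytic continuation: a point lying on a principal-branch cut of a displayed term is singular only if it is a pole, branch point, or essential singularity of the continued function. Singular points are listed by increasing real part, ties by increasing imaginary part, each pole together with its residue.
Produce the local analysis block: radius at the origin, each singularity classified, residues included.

Denominator factor (ζ**2 + ζ + 4/7)^3: discriminant -9/7, complex-conjugate roots (-1/2) + ((3/14)*sqrt(7))*i and (-1/2) - ((3/14)*sqrt(7))*i; poles of order 3, moduli (2/7)*sqrt(7) and (2/7)*sqrt(7).
Branch term (4/19)*sqrt(1 - ζ/(-1/3)): its argument vanishes at ζ = -1/3, a square-root branch point, modulus 1/3.
Branch term (-1/7)*sqrt(1 - ζ/(11/9)): its argument vanishes at ζ = 11/9, a square-root branch point, modulus 11/9.
The radius of convergence is the smallest modulus among the singular points: 1/3.
The branch terms are analytic at (-1/2) - ((3/14)*sqrt(7))*i and contribute nothing to the residue; only the rational part matters.
The factor ζ**2 + ζ + 4/7 splits as (ζ - a)(ζ - a') with a = (-1/2) - ((3/14)*sqrt(7))*i, a' = (-1/2) + ((3/14)*sqrt(7))*i. At the order-3 pole a set g(ζ) = (ζ - a)^3*(rational part) = [30/13] / (ζ - a')^3.
Order-3 pole: residue = g''(a)/2; g''((-1/2) - ((3/14)*sqrt(7))*i) = ((1960/351)*sqrt(7))*i, so the residue is ((980/351)*sqrt(7))*i.
The branch terms are analytic at (-1/2) + ((3/14)*sqrt(7))*i and contribute nothing to the residue; only the rational part matters.
The factor ζ**2 + ζ + 4/7 splits as (ζ - a)(ζ - a') with a = (-1/2) + ((3/14)*sqrt(7))*i, a' = (-1/2) - ((3/14)*sqrt(7))*i. At the order-3 pole a set g(ζ) = (ζ - a)^3*(rational part) = [30/13] / (ζ - a')^3.
Order-3 pole: residue = g''(a)/2; g''((-1/2) + ((3/14)*sqrt(7))*i) = -((1960/351)*sqrt(7))*i, so the residue is -((980/351)*sqrt(7))*i.
List the singular points by increasing real part (a conjugate pair: the negative imaginary part first).

Radius of convergence at 0: 1/3.
At (-1/2) - ((3/14)*sqrt(7))*i: a pole of order 3; residue ((980/351)*sqrt(7))*i.
At (-1/2) + ((3/14)*sqrt(7))*i: a pole of order 3; residue -((980/351)*sqrt(7))*i.
At -1/3: an algebraic (square-root) branch point.
At 11/9: an algebraic (square-root) branch point.


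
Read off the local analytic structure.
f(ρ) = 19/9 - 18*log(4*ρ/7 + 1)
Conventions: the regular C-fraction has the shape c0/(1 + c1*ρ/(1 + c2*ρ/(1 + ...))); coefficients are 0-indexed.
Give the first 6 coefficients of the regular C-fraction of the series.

Taylor coefficients (expand at 0): a_0 = 19/9, a_1 = -72/7, a_2 = 144/49, a_3 = -384/343, a_4 = 1152/2401, a_5 = -18432/84035.
c0 = a_0 = 19/9. Peel one level at a time: if S = 1 + c*ρ/S' with S'(0) = 1, then c is the ρ-coefficient of S and S' = c*ρ/(S - 1).
S_1 = c0/f = 1 + (648/133)*ρ + (395280/17689)*ρ^2 + ...; c1 = 648/133.
S_2 = c1*ρ/(S_1 - 1) = 1 + (-610/133)*ρ + (-4/147)*ρ^2 + ...; c2 = -610/133.
S_3 = c2*ρ/(S_2 - 1) = 1 + (-38/6405)*ρ + (70984/41024025)*ρ^2 + ...; c3 = -38/6405.
S_4 = c3*ρ/(S_3 - 1) = 1 + (1868/6405)*ρ + (-16/735)*ρ^2 + ...; c4 = 1868/6405.
S_5 = c4*ρ/(S_4 - 1) = 1 + (244/3269)*ρ + ...; c5 = 244/3269.

The regular C-fraction coefficients are [19/9, 648/133, -610/133, -38/6405, 1868/6405, 244/3269].


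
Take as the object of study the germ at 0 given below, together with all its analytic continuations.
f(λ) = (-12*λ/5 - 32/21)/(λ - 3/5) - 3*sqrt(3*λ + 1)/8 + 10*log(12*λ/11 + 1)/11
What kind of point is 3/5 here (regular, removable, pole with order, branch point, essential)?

The denominator factor λ - 3/5 vanishes at 3/5 and appears to the power 1; the numerator there equals -1556/525, nonzero, and no other factor vanishes.
The branch terms are analytic at this point.
Hence a pole whose order is the multiplicity, 1.

The point is a pole of order 1.


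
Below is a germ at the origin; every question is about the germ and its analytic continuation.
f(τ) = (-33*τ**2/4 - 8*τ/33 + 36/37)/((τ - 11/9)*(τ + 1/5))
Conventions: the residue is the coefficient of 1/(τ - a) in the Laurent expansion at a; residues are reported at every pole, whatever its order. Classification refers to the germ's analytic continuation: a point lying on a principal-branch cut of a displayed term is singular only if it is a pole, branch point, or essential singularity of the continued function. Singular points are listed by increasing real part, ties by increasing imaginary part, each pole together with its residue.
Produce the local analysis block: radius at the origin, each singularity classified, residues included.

Denominator factor (τ + 1/5): pole of order 1 at -1/5, modulus 1/5.
Denominator factor (τ - 11/9): pole of order 1 at 11/9, modulus 11/9.
The radius of convergence is the smallest modulus among the singular points: 1/5.
At the order-1 pole -1/5 set g(τ) = (τ - (-1/5))*f(τ) = (-33*τ**2/4 - 8*τ/33 + 36/37)/(τ - 11/9).
Simple pole: residue = g(a) at a = -1/5, which is -253281/520960.
At the order-1 pole 11/9 set g(τ) = (τ - (11/9))*f(τ) = (-33*τ**2/4 - 8*τ/33 + 36/37)/(τ + 1/5).
Simple pole: residue = g(a) at a = 11/9, which is -232715/28416.
List the singular points by increasing real part (a conjugate pair: the negative imaginary part first).

Radius of convergence at 0: 1/5.
At -1/5: a pole of order 1; residue -253281/520960.
At 11/9: a pole of order 1; residue -232715/28416.


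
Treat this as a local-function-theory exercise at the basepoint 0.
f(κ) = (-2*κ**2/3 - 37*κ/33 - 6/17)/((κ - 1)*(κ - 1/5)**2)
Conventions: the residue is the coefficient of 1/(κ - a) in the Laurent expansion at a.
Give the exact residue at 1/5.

The residue is 24041/8976.

At the order-2 pole 1/5 set g(κ) = (κ - (1/5))^2*f(κ) = (-2*κ**2/3 - 37*κ/33 - 6/17)/(κ - 1).
Order-2 pole: residue = g'(a); g'(1/5) = 24041/8976, so the residue is 24041/8976.


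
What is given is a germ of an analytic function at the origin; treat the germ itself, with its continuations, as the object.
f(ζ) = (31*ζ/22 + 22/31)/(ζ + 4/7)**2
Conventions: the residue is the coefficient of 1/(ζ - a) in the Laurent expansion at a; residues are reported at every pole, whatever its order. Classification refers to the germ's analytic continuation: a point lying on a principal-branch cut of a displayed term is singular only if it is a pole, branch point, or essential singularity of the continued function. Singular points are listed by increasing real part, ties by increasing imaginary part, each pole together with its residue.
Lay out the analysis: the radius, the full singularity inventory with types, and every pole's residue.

Denominator factor (ζ + 4/7)^2: pole of order 2 at -4/7, modulus 4/7.
The radius of convergence is the smallest modulus among the singular points: 4/7.
At the order-2 pole -4/7 set g(ζ) = (ζ - (-4/7))^2*f(ζ) = 31*ζ/22 + 22/31.
Order-2 pole: residue = g'(a); g'(-4/7) = 31/22, so the residue is 31/22.

Radius of convergence at 0: 4/7.
At -4/7: a pole of order 2; residue 31/22.


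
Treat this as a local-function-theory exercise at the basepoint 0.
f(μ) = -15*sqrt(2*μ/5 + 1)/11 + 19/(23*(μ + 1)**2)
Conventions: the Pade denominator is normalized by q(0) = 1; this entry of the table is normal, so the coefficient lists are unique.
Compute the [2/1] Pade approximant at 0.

The Pade approximant has numerator coefficients [-136/253, -21129649/8018835, -119497/3207534]; denominator coefficients [1, 41869/31695].

Taylor coefficients needed (expand at 0): a_0 = -136/253, a_1 = -487/253, a_2 = 6339/2530, a_3 = -41869/12650.
Write the denominator as Q(μ) = 1 + q1*μ. Requiring Q*f - P = O(μ^4) with deg P <= 2 kills the coefficients of μ^3..μ^3 in Q*f:
  μ^3: a_3 + q1*a_2 = 0, i.e. -41869/12650 + (6339/2530)*q1 = 0.
Solving this linear system: q1 = 41869/31695.
The numerator is Q*f truncated at degree 2: P0 = a_0 = -136/253; P1 = a_1 + q1*a_0 = -21129649/8018835; P2 = a_2 + q1*a_1 = -119497/3207534.


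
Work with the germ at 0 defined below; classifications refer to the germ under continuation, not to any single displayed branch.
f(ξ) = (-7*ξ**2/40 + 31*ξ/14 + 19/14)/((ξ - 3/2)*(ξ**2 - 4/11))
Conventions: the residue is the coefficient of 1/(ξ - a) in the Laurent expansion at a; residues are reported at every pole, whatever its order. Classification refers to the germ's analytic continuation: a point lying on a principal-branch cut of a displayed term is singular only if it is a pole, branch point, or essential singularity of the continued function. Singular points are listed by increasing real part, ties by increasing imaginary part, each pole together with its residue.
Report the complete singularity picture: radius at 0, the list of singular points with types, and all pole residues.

Denominator factor (ξ**2 - 4/11): discriminant 16/11, real irrational roots (2/11)*sqrt(11) and -(2/11)*sqrt(11); poles of order 1, moduli (2/11)*sqrt(11) and (2/11)*sqrt(11).
Denominator factor (ξ - 3/2): pole of order 1 at 3/2, modulus 3/2.
The radius of convergence is the smallest modulus among the singular points: (2/11)*sqrt(11).
The factor ξ**2 - 4/11 splits as (ξ - a)(ξ - a') with a = -(2/11)*sqrt(11), a' = (2/11)*sqrt(11). At the order-1 pole a set g(ξ) = (ξ - a)*f(ξ) = [(-7*ξ**2/40 + 31*ξ/14 + 19/14)/(ξ - 3/2)] / (ξ - a').
Simple pole: residue = g(a) at a = -(2/11)*sqrt(11), which is -7107/5810 + (151/415)*sqrt(11).
The factor ξ**2 - 4/11 splits as (ξ - a)(ξ - a') with a = (2/11)*sqrt(11), a' = -(2/11)*sqrt(11). At the order-1 pole a set g(ξ) = (ξ - a)*f(ξ) = [(-7*ξ**2/40 + 31*ξ/14 + 19/14)/(ξ - 3/2)] / (ξ - a').
Simple pole: residue = g(a) at a = (2/11)*sqrt(11), which is -7107/5810 - (151/415)*sqrt(11).
At the order-1 pole 3/2 set g(ξ) = (ξ - (3/2))*f(ξ) = (-7*ξ**2/40 + 31*ξ/14 + 19/14)/(ξ**2 - 4/11).
Simple pole: residue = g(a) at a = 3/2, which is 52789/23240.
List the singular points by increasing real part (a conjugate pair: the negative imaginary part first).

Radius of convergence at 0: (2/11)*sqrt(11).
At -(2/11)*sqrt(11): a pole of order 1; residue -7107/5810 + (151/415)*sqrt(11).
At (2/11)*sqrt(11): a pole of order 1; residue -7107/5810 - (151/415)*sqrt(11).
At 3/2: a pole of order 1; residue 52789/23240.


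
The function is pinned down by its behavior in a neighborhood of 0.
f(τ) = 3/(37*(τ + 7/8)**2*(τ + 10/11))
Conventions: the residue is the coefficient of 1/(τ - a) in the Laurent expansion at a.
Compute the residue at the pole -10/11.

The residue is 7744/111.

At the order-1 pole -10/11 set g(τ) = (τ - (-10/11))*f(τ) = 3/(37*(τ + 7/8)**2).
Simple pole: residue = g(a) at a = -10/11, which is 7744/111.


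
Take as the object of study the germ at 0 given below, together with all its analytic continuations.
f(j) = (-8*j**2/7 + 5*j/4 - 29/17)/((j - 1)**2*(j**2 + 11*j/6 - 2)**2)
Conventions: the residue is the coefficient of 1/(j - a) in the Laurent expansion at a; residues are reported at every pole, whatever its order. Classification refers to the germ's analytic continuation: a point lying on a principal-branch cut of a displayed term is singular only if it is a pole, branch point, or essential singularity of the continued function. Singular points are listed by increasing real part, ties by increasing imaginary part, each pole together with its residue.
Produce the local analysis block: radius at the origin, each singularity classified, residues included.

Radius of convergence at 0: -11/12 + (1/12)*sqrt(409).
At -11/12 - (1/12)*sqrt(409): a pole of order 2; residue -292869/29750 + (344305809/710944250)*sqrt(409).
At -11/12 + (1/12)*sqrt(409): a pole of order 2; residue -292869/29750 - (344305809/710944250)*sqrt(409).
At 1: a pole of order 2; residue 292869/14875.


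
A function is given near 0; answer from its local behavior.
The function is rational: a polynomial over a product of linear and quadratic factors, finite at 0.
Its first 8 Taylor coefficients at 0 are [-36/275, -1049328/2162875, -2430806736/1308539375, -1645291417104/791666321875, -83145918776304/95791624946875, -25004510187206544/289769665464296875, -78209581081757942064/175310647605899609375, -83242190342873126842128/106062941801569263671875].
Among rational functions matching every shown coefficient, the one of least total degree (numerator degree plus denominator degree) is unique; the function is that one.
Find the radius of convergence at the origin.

No rational of total degree below 6 reproduces all 8 coefficients; solving the [2/4] Pade equations on them gives f(v) = (-31*v**2/6 - 15*v/13 - 1/2)/((v - 5/3)**2*(v**2 - 3*v/11 + 11/8)), whose expansion matches every shown term.
Denominator factor (v - 5/3)^2: pole of order 2 at 5/3, modulus 5/3.
Denominator factor (v**2 - 3*v/11 + 11/8): discriminant -1313/242, complex-conjugate roots (3/22) + ((1/44)*sqrt(2626))*i and (3/22) - ((1/44)*sqrt(2626))*i; poles of order 1, moduli (1/4)*sqrt(22) and (1/4)*sqrt(22).
The radius of convergence is the smallest modulus among the singular points: (1/4)*sqrt(22).

The radius of convergence is (1/4)*sqrt(22).
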